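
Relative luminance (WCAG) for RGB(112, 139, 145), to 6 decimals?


Linearize each channel (sRGB transfer function): c = v/255; c_lin = c/12.92 if c ≤ 0.04045, else ((c+0.055)/1.055)^2.4
  R: 112/255 ≈ 0.439216 > 0.04045 → ((0.439216+0.055)/1.055)^2.4 ≈ 0.162029
  G: 139/255 ≈ 0.545098 > 0.04045 → ((0.545098+0.055)/1.055)^2.4 ≈ 0.258183
  B: 145/255 ≈ 0.568627 > 0.04045 → ((0.568627+0.055)/1.055)^2.4 ≈ 0.283149
R_lin = 0.162029, G_lin = 0.258183, B_lin = 0.283149
L = 0.2126×R + 0.7152×G + 0.0722×B
L = 0.2126×0.162029 + 0.7152×0.258183 + 0.0722×0.283149
L ≈ 0.239543


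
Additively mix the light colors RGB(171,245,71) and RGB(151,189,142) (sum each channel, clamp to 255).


Additive: each channel = min(255, C₁+C₂)
R: 171+151 = 322 → 255
G: 245+189 = 434 → 255
B: 71+142 = 213 → 213
= RGB(255, 255, 213)


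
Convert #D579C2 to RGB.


D5 → 213 (R)
79 → 121 (G)
C2 → 194 (B)
= RGB(213, 121, 194)


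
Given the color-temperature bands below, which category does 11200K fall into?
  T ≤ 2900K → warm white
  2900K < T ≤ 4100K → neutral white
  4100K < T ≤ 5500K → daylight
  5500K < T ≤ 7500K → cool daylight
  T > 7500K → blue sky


Temperature: 11200K
11200K > 7500K → blue sky
Classification: blue sky


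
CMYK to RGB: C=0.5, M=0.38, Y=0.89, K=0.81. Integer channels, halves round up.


R = 255 × (1-C) × (1-K) = 255 × 0.50 × 0.19 = 24.225 → 24
G = 255 × (1-M) × (1-K) = 255 × 0.62 × 0.19 = 30.039 → 30
B = 255 × (1-Y) × (1-K) = 255 × 0.11 × 0.19 = 5.3295 → 5
= RGB(24, 30, 5)


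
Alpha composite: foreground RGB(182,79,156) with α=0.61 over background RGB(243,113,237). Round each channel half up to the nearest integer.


C = α×F + (1-α)×B, with 1-α = 0.39
R: 0.61×182 + 0.39×243 = 111.02 + 94.77 = 205.79 → 206
G: 0.61×79 + 0.39×113 = 48.19 + 44.07 = 92.26 → 92
B: 0.61×156 + 0.39×237 = 95.16 + 92.43 = 187.59 → 188
= RGB(206, 92, 188)


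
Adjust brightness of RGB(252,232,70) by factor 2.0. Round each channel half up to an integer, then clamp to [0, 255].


Multiply each channel by 2.0, round half up, clamp to [0, 255]
R: 252×2.0 = 504 → clamp → 255
G: 232×2.0 = 464 → clamp → 255
B: 70×2.0 = 140
= RGB(255, 255, 140)


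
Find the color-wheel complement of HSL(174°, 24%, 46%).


Complement = opposite side of color wheel = hue + 180°
H' = (174 + 180) mod 360 = 354°
S and L unchanged.
= HSL(354°, 24%, 46%)


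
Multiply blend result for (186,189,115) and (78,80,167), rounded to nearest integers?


Multiply: C = A×B/255, rounded to nearest integer
R: 186×78/255 = 14508/255 ≈ 56.894 → 57
G: 189×80/255 = 15120/255 ≈ 59.294 → 59
B: 115×167/255 = 19205/255 ≈ 75.314 → 75
= RGB(57, 59, 75)


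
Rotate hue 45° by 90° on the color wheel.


New hue = (H + rotation) mod 360
New hue = (45 + 90) mod 360
= 135 mod 360
= 135°


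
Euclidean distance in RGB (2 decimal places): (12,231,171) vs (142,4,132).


d = √[(R₁-R₂)² + (G₁-G₂)² + (B₁-B₂)²]
d = √[(12-142)² + (231-4)² + (171-132)²]
d = √[16900 + 51529 + 1521]
d = √69950
d ≈ 264.48


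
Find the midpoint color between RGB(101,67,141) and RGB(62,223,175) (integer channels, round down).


Midpoint: each channel = ⌊(C₁+C₂)/2⌋
R: ⌊(101+62)/2⌋ = 81
G: ⌊(67+223)/2⌋ = 145
B: ⌊(141+175)/2⌋ = 158
= RGB(81, 145, 158)


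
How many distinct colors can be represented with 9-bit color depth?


Colors = 2^bits = 2^9
= 512 colors


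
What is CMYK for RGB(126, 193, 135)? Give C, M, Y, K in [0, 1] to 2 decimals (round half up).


R'=126/255≈0.4941, G'=193/255≈0.7569, B'=135/255≈0.5294
K = 1 - max(R',G',B') = 1 - 193/255 = 62/255 = 0.24313… → 0.24
(1-R'-K)/(1-K) simplifies to (max-R)/max with max = 193:
C = (193-126)/193 = 67/193 = 0.34715… → 0.35
M = (193-193)/193 = 0/193 = 0 → 0.00
Y = (193-135)/193 = 58/193 = 0.30051… → 0.30
= CMYK(0.35, 0.00, 0.30, 0.24)


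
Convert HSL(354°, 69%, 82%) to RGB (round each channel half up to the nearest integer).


H=354°, S=0.69, L=0.82
C = (1-|2L-1|)×S = (1-|0.64|)×0.69 = 0.2484
H' = H/60 = 354/60 ≈ 5.9000; X = C×(1-|H' mod 2 - 1|) = 0.02484
m = L - C/2 = 0.82 - 0.1242 = 0.6958
Sector ⌊H'⌋ = 5 → (R',G',B') = (0.2484, 0.0, 0.02484)
RGB = ((R'+m)×255, (G'+m)×255, (B'+m)×255) = (240.771, 177.429, 183.7632)
Round half up → RGB(241, 177, 184)


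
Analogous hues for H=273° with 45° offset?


Base hue: 273°
Left analog: (273 - 45) mod 360 = 228°
Right analog: (273 + 45) mod 360 = 318°
Analogous hues = 228° and 318°


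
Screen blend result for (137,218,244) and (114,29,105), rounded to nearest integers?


Screen: C = 255 - (255-A)×(255-B)/255, rounded to nearest integer
R: 255 - (255-137)×(255-114)/255 = 255 - 16638/255 ≈ 255 - 65.247 = 189.753 → 190
G: 255 - (255-218)×(255-29)/255 = 255 - 8362/255 ≈ 255 - 32.792 = 222.208 → 222
B: 255 - (255-244)×(255-105)/255 = 255 - 1650/255 ≈ 255 - 6.471 = 248.529 → 249
= RGB(190, 222, 249)


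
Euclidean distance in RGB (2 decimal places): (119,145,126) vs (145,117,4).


d = √[(R₁-R₂)² + (G₁-G₂)² + (B₁-B₂)²]
d = √[(119-145)² + (145-117)² + (126-4)²]
d = √[676 + 784 + 14884]
d = √16344
d ≈ 127.84


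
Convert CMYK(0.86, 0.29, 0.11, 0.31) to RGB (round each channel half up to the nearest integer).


R = 255 × (1-C) × (1-K) = 255 × 0.14 × 0.69 = 24.633 → 25
G = 255 × (1-M) × (1-K) = 255 × 0.71 × 0.69 = 124.9245 → 125
B = 255 × (1-Y) × (1-K) = 255 × 0.89 × 0.69 = 156.5955 → 157
= RGB(25, 125, 157)


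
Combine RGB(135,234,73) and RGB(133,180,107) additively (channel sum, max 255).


Additive: each channel = min(255, C₁+C₂)
R: 135+133 = 268 → 255
G: 234+180 = 414 → 255
B: 73+107 = 180 → 180
= RGB(255, 255, 180)


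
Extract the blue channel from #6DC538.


Color: #6DC538
R = 6D = 109
G = C5 = 197
B = 38 = 56
Blue = 56


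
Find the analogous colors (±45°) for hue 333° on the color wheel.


Base hue: 333°
Left analog: (333 - 45) mod 360 = 288°
Right analog: (333 + 45) mod 360 = 18°
Analogous hues = 288° and 18°


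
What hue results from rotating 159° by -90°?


New hue = (H + rotation) mod 360
New hue = (159 -90) mod 360
= 69 mod 360
= 69°


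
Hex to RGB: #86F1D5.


86 → 134 (R)
F1 → 241 (G)
D5 → 213 (B)
= RGB(134, 241, 213)


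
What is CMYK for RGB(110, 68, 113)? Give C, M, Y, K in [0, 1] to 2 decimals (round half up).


R'=110/255≈0.4314, G'=68/255≈0.2667, B'=113/255≈0.4431
K = 1 - max(R',G',B') = 1 - 113/255 = 142/255 = 0.55686… → 0.56
(1-R'-K)/(1-K) simplifies to (max-R)/max with max = 113:
C = (113-110)/113 = 3/113 = 0.02654… → 0.03
M = (113-68)/113 = 45/113 = 0.39823… → 0.40
Y = (113-113)/113 = 0/113 = 0 → 0.00
= CMYK(0.03, 0.40, 0.00, 0.56)


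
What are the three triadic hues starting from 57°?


Triadic: equally spaced at 120° intervals
H1 = 57°
H2 = (57 + 120) mod 360 = 177°
H3 = (57 + 240) mod 360 = 297°
Triadic = 57°, 177°, 297°


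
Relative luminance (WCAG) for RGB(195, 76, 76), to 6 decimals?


Linearize each channel (sRGB transfer function): c = v/255; c_lin = c/12.92 if c ≤ 0.04045, else ((c+0.055)/1.055)^2.4
  R: 195/255 ≈ 0.764706 > 0.04045 → ((0.764706+0.055)/1.055)^2.4 ≈ 0.545724
  G: 76/255 ≈ 0.298039 > 0.04045 → ((0.298039+0.055)/1.055)^2.4 ≈ 0.072272
  B: 76/255 ≈ 0.298039 > 0.04045 → ((0.298039+0.055)/1.055)^2.4 ≈ 0.072272
R_lin = 0.545724, G_lin = 0.072272, B_lin = 0.072272
L = 0.2126×R + 0.7152×G + 0.0722×B
L = 0.2126×0.545724 + 0.7152×0.072272 + 0.0722×0.072272
L ≈ 0.172928


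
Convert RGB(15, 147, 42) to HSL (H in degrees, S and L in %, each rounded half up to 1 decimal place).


Normalize: R'=15/255≈0.0588, G'=147/255≈0.5765, B'=42/255≈0.1647
Max=147/255, Min=15/255, Δ=Max-Min=132/255
L = (Max+Min)/2 = (147+15)/510 = 162/510 = 0.31764… → L = 31.8%
L ≤ 0.5 → S = Δ/(Max+Min) = 132/(147+15) = 132/162 = 0.81481… → S = 81.5%
(the 1/255 factors cancel in S and H, so raw channel differences can be used)
Max is G' → H = 60 × ((B-R)/Δ + 2) = 60 × ((42-15)/132 + 2)
  27/132 + 2 = 0.2045… + 2 = 2.2045…
  H = 60 × 2.2045… = 132.272…° → H = 132.3°
= HSL(132.3°, 81.5%, 31.8%)


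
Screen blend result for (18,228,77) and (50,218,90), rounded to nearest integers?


Screen: C = 255 - (255-A)×(255-B)/255, rounded to nearest integer
R: 255 - (255-18)×(255-50)/255 = 255 - 48585/255 ≈ 255 - 190.529 = 64.471 → 64
G: 255 - (255-228)×(255-218)/255 = 255 - 999/255 ≈ 255 - 3.918 = 251.082 → 251
B: 255 - (255-77)×(255-90)/255 = 255 - 29370/255 ≈ 255 - 115.176 = 139.824 → 140
= RGB(64, 251, 140)


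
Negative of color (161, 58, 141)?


Invert: (255-R, 255-G, 255-B)
R: 255-161 = 94
G: 255-58 = 197
B: 255-141 = 114
= RGB(94, 197, 114)


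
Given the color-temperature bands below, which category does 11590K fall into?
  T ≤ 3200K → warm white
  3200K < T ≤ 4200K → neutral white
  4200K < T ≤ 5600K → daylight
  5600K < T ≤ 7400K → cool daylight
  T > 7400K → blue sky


Temperature: 11590K
11590K > 7400K → blue sky
Classification: blue sky


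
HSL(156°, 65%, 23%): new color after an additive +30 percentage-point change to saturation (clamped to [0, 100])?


Original S = 65%
Adjustment = +30 percentage points
New S = 65 + (30) = 95
Clamp to [0, 100] → 95
= HSL(156°, 95%, 23%)


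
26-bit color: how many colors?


Colors = 2^bits = 2^26
= 67,108,864 colors


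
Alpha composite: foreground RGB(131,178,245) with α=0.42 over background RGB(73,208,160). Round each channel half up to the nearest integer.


C = α×F + (1-α)×B, with 1-α = 0.58
R: 0.42×131 + 0.58×73 = 55.02 + 42.34 = 97.36 → 97
G: 0.42×178 + 0.58×208 = 74.76 + 120.64 = 195.40 → 195
B: 0.42×245 + 0.58×160 = 102.90 + 92.80 = 195.70 → 196
= RGB(97, 195, 196)


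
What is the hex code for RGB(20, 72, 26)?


R = 20 → 14 (hex)
G = 72 → 48 (hex)
B = 26 → 1A (hex)
Hex = #14481A


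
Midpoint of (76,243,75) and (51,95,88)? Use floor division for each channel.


Midpoint: each channel = ⌊(C₁+C₂)/2⌋
R: ⌊(76+51)/2⌋ = 63
G: ⌊(243+95)/2⌋ = 169
B: ⌊(75+88)/2⌋ = 81
= RGB(63, 169, 81)


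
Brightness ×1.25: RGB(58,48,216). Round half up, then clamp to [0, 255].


Multiply each channel by 1.25, round half up, clamp to [0, 255]
R: 58×1.25 = 72.5 → round → 73
G: 48×1.25 = 60
B: 216×1.25 = 270 → clamp → 255
= RGB(73, 60, 255)


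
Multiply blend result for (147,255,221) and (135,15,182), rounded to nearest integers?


Multiply: C = A×B/255, rounded to nearest integer
R: 147×135/255 = 19845/255 ≈ 77.824 → 78
G: 255×15/255 = 3825/255 ≈ 15.000 → 15
B: 221×182/255 = 40222/255 ≈ 157.733 → 158
= RGB(78, 15, 158)


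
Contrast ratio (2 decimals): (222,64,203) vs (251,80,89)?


Linearize each sRGB channel c=v/255: c/12.92 if c ≤ 0.04045 else ((c+0.055)/1.055)^2.4
L = 0.2126×R_lin + 0.7152×G_lin + 0.0722×B_lin
Color 1 (222,64,203):
  R=222: 222/255≈0.8706 > 0.04045 → ((0.8706+0.055)/1.055)^2.4 ≈ 0.73046
  G=64: 64/255≈0.2510 > 0.04045 → ((0.2510+0.055)/1.055)^2.4 ≈ 0.05127
  B=203: 203/255≈0.7961 > 0.04045 → ((0.7961+0.055)/1.055)^2.4 ≈ 0.59720
  L1 = 0.2126×0.73046 + 0.7152×0.05127 + 0.0722×0.59720 ≈ 0.23508
Color 2 (251,80,89):
  R=251: 251/255≈0.9843 > 0.04045 → ((0.9843+0.055)/1.055)^2.4 ≈ 0.96469
  G=80: 80/255≈0.3137 > 0.04045 → ((0.3137+0.055)/1.055)^2.4 ≈ 0.08022
  B=89: 89/255≈0.3490 > 0.04045 → ((0.3490+0.055)/1.055)^2.4 ≈ 0.09990
  L2 = 0.2126×0.96469 + 0.7152×0.08022 + 0.0722×0.09990 ≈ 0.26968
Lighter = 0.26968, Darker = 0.23508
Ratio = (L_lighter + 0.05) / (L_darker + 0.05)
Ratio = (0.26968 + 0.05) / (0.23508 + 0.05) = 0.31968 / 0.28508 ≈ 1.1214
Ratio ≈ 1.12:1


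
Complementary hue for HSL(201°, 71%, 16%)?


Complement = opposite side of color wheel = hue + 180°
H' = (201 + 180) mod 360 = 21°
S and L unchanged.
= HSL(21°, 71%, 16%)


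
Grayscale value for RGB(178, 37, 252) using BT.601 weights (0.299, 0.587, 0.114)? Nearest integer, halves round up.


Gray = 0.299×R + 0.587×G + 0.114×B
Gray = 0.299×178 + 0.587×37 + 0.114×252
Gray = 53.222 + 21.719 + 28.728
Gray = 103.669 → round half up → 104
Gray = 104


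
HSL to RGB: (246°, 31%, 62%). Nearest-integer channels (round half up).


H=246°, S=0.31, L=0.62
C = (1-|2L-1|)×S = (1-|0.24|)×0.31 = 0.2356
H' = H/60 = 246/60 ≈ 4.1000; X = C×(1-|H' mod 2 - 1|) = 0.02356
m = L - C/2 = 0.62 - 0.1178 = 0.5022
Sector ⌊H'⌋ = 4 → (R',G',B') = (0.02356, 0.0, 0.2356)
RGB = ((R'+m)×255, (G'+m)×255, (B'+m)×255) = (134.0688, 128.061, 188.139)
Round half up → RGB(134, 128, 188)


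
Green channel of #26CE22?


Color: #26CE22
R = 26 = 38
G = CE = 206
B = 22 = 34
Green = 206


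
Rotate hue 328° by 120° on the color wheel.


New hue = (H + rotation) mod 360
New hue = (328 + 120) mod 360
= 448 mod 360
= 88°


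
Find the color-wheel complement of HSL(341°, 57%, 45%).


Complement = opposite side of color wheel = hue + 180°
H' = (341 + 180) mod 360 = 161°
S and L unchanged.
= HSL(161°, 57%, 45%)


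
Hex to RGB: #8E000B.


8E → 142 (R)
00 → 0 (G)
0B → 11 (B)
= RGB(142, 0, 11)


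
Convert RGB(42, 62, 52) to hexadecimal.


R = 42 → 2A (hex)
G = 62 → 3E (hex)
B = 52 → 34 (hex)
Hex = #2A3E34


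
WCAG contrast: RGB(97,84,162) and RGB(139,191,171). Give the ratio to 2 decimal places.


Linearize each sRGB channel c=v/255: c/12.92 if c ≤ 0.04045 else ((c+0.055)/1.055)^2.4
L = 0.2126×R_lin + 0.7152×G_lin + 0.0722×B_lin
Color 1 (97,84,162):
  R=97: 97/255≈0.3804 > 0.04045 → ((0.3804+0.055)/1.055)^2.4 ≈ 0.11954
  G=84: 84/255≈0.3294 > 0.04045 → ((0.3294+0.055)/1.055)^2.4 ≈ 0.08866
  B=162: 162/255≈0.6353 > 0.04045 → ((0.6353+0.055)/1.055)^2.4 ≈ 0.36131
  L1 = 0.2126×0.11954 + 0.7152×0.08866 + 0.0722×0.36131 ≈ 0.11491
Color 2 (139,191,171):
  R=139: 139/255≈0.5451 > 0.04045 → ((0.5451+0.055)/1.055)^2.4 ≈ 0.25818
  G=191: 191/255≈0.7490 > 0.04045 → ((0.7490+0.055)/1.055)^2.4 ≈ 0.52100
  B=171: 171/255≈0.6706 > 0.04045 → ((0.6706+0.055)/1.055)^2.4 ≈ 0.40724
  L2 = 0.2126×0.25818 + 0.7152×0.52100 + 0.0722×0.40724 ≈ 0.45691
Lighter = 0.45691, Darker = 0.11491
Ratio = (L_lighter + 0.05) / (L_darker + 0.05)
Ratio = (0.45691 + 0.05) / (0.11491 + 0.05) = 0.50691 / 0.16491 ≈ 3.0739
Ratio ≈ 3.07:1


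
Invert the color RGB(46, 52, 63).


Invert: (255-R, 255-G, 255-B)
R: 255-46 = 209
G: 255-52 = 203
B: 255-63 = 192
= RGB(209, 203, 192)


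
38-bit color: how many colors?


Colors = 2^bits = 2^38
= 274,877,906,944 colors


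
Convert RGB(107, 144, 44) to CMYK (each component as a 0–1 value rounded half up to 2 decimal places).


R'=107/255≈0.4196, G'=144/255≈0.5647, B'=44/255≈0.1725
K = 1 - max(R',G',B') = 1 - 144/255 = 111/255 = 0.43529… → 0.44
(1-R'-K)/(1-K) simplifies to (max-R)/max with max = 144:
C = (144-107)/144 = 37/144 = 0.25694… → 0.26
M = (144-144)/144 = 0/144 = 0 → 0.00
Y = (144-44)/144 = 100/144 = 0.69444… → 0.69
= CMYK(0.26, 0.00, 0.69, 0.44)


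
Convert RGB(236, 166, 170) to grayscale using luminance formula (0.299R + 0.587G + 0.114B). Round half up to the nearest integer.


Gray = 0.299×R + 0.587×G + 0.114×B
Gray = 0.299×236 + 0.587×166 + 0.114×170
Gray = 70.564 + 97.442 + 19.380
Gray = 187.386 → round half up → 187
Gray = 187


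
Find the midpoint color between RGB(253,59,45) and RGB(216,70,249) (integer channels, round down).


Midpoint: each channel = ⌊(C₁+C₂)/2⌋
R: ⌊(253+216)/2⌋ = 234
G: ⌊(59+70)/2⌋ = 64
B: ⌊(45+249)/2⌋ = 147
= RGB(234, 64, 147)


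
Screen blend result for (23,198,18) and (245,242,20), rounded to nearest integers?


Screen: C = 255 - (255-A)×(255-B)/255, rounded to nearest integer
R: 255 - (255-23)×(255-245)/255 = 255 - 2320/255 ≈ 255 - 9.098 = 245.902 → 246
G: 255 - (255-198)×(255-242)/255 = 255 - 741/255 ≈ 255 - 2.906 = 252.094 → 252
B: 255 - (255-18)×(255-20)/255 = 255 - 55695/255 ≈ 255 - 218.412 = 36.588 → 37
= RGB(246, 252, 37)


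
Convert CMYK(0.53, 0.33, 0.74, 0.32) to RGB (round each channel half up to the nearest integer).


R = 255 × (1-C) × (1-K) = 255 × 0.47 × 0.68 = 81.498 → 81
G = 255 × (1-M) × (1-K) = 255 × 0.67 × 0.68 = 116.178 → 116
B = 255 × (1-Y) × (1-K) = 255 × 0.26 × 0.68 = 45.084 → 45
= RGB(81, 116, 45)


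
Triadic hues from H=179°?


Triadic: equally spaced at 120° intervals
H1 = 179°
H2 = (179 + 120) mod 360 = 299°
H3 = (179 + 240) mod 360 = 59°
Triadic = 179°, 299°, 59°


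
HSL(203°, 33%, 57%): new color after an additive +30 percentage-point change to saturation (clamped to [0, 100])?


Original S = 33%
Adjustment = +30 percentage points
New S = 33 + (30) = 63
Clamp to [0, 100] → 63
= HSL(203°, 63%, 57%)


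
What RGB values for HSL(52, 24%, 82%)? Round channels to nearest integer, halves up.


H=52°, S=0.24, L=0.82
C = (1-|2L-1|)×S = (1-|0.64|)×0.24 = 0.0864
H' = H/60 = 52/60 ≈ 0.8667; X = C×(1-|H' mod 2 - 1|) = 0.07488
m = L - C/2 = 0.82 - 0.0432 = 0.7768
Sector ⌊H'⌋ = 0 → (R',G',B') = (0.0864, 0.07488, 0.0)
RGB = ((R'+m)×255, (G'+m)×255, (B'+m)×255) = (220.116, 217.1784, 198.084)
Round half up → RGB(220, 217, 198)


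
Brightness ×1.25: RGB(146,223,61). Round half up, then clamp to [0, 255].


Multiply each channel by 1.25, round half up, clamp to [0, 255]
R: 146×1.25 = 182.5 → round → 183
G: 223×1.25 = 278.75 → round → 279 → clamp → 255
B: 61×1.25 = 76.25 → round → 76
= RGB(183, 255, 76)


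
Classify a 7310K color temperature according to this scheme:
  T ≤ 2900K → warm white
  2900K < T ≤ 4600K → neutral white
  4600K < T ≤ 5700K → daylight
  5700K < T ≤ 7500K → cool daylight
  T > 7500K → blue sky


Temperature: 7310K
5700K < 7310K ≤ 7500K → cool daylight
Classification: cool daylight


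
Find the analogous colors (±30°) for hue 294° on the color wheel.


Base hue: 294°
Left analog: (294 - 30) mod 360 = 264°
Right analog: (294 + 30) mod 360 = 324°
Analogous hues = 264° and 324°


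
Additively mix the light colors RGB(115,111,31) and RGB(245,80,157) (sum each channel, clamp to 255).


Additive: each channel = min(255, C₁+C₂)
R: 115+245 = 360 → 255
G: 111+80 = 191 → 191
B: 31+157 = 188 → 188
= RGB(255, 191, 188)


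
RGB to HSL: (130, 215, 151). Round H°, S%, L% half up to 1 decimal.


Normalize: R'=130/255≈0.5098, G'=215/255≈0.8431, B'=151/255≈0.5922
Max=215/255, Min=130/255, Δ=Max-Min=85/255
L = (Max+Min)/2 = (215+130)/510 = 345/510 = 0.67647… → L = 67.6%
L > 0.5 → S = Δ/(2-Max-Min) = 85/(510-215-130) = 85/165 = 0.51515… → S = 51.5%
(the 1/255 factors cancel in S and H, so raw channel differences can be used)
Max is G' → H = 60 × ((B-R)/Δ + 2) = 60 × ((151-130)/85 + 2)
  21/85 + 2 = 0.2470… + 2 = 2.2470…
  H = 60 × 2.2470… = 134.823…° → H = 134.8°
= HSL(134.8°, 51.5%, 67.6%)


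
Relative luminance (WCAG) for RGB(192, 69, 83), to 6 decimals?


Linearize each channel (sRGB transfer function): c = v/255; c_lin = c/12.92 if c ≤ 0.04045, else ((c+0.055)/1.055)^2.4
  R: 192/255 ≈ 0.752941 > 0.04045 → ((0.752941+0.055)/1.055)^2.4 ≈ 0.527115
  G: 69/255 ≈ 0.270588 > 0.04045 → ((0.270588+0.055)/1.055)^2.4 ≈ 0.059511
  B: 83/255 ≈ 0.325490 > 0.04045 → ((0.325490+0.055)/1.055)^2.4 ≈ 0.086500
R_lin = 0.527115, G_lin = 0.059511, B_lin = 0.086500
L = 0.2126×R + 0.7152×G + 0.0722×B
L = 0.2126×0.527115 + 0.7152×0.059511 + 0.0722×0.086500
L ≈ 0.160872


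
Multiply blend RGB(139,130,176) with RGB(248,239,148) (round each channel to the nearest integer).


Multiply: C = A×B/255, rounded to nearest integer
R: 139×248/255 = 34472/255 ≈ 135.184 → 135
G: 130×239/255 = 31070/255 ≈ 121.843 → 122
B: 176×148/255 = 26048/255 ≈ 102.149 → 102
= RGB(135, 122, 102)


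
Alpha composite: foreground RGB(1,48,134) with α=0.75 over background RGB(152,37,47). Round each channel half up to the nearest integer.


C = α×F + (1-α)×B, with 1-α = 0.25
R: 0.75×1 + 0.25×152 = 0.75 + 38.00 = 38.75 → 39
G: 0.75×48 + 0.25×37 = 36.00 + 9.25 = 45.25 → 45
B: 0.75×134 + 0.25×47 = 100.50 + 11.75 = 112.25 → 112
= RGB(39, 45, 112)


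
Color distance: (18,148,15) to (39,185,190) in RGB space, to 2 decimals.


d = √[(R₁-R₂)² + (G₁-G₂)² + (B₁-B₂)²]
d = √[(18-39)² + (148-185)² + (15-190)²]
d = √[441 + 1369 + 30625]
d = √32435
d ≈ 180.10


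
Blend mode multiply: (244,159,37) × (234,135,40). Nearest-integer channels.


Multiply: C = A×B/255, rounded to nearest integer
R: 244×234/255 = 57096/255 ≈ 223.906 → 224
G: 159×135/255 = 21465/255 ≈ 84.176 → 84
B: 37×40/255 = 1480/255 ≈ 5.804 → 6
= RGB(224, 84, 6)


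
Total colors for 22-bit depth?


Colors = 2^bits = 2^22
= 4,194,304 colors


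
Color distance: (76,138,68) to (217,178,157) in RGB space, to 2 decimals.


d = √[(R₁-R₂)² + (G₁-G₂)² + (B₁-B₂)²]
d = √[(76-217)² + (138-178)² + (68-157)²]
d = √[19881 + 1600 + 7921]
d = √29402
d ≈ 171.47


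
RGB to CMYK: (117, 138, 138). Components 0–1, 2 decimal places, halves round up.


R'=117/255≈0.4588, G'=138/255≈0.5412, B'=138/255≈0.5412
K = 1 - max(R',G',B') = 1 - 138/255 = 117/255 = 0.45882… → 0.46
(1-R'-K)/(1-K) simplifies to (max-R)/max with max = 138:
C = (138-117)/138 = 21/138 = 0.15217… → 0.15
M = (138-138)/138 = 0/138 = 0 → 0.00
Y = (138-138)/138 = 0/138 = 0 → 0.00
= CMYK(0.15, 0.00, 0.00, 0.46)


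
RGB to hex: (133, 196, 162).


R = 133 → 85 (hex)
G = 196 → C4 (hex)
B = 162 → A2 (hex)
Hex = #85C4A2


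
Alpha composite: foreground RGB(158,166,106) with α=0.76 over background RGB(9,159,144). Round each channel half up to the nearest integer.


C = α×F + (1-α)×B, with 1-α = 0.24
R: 0.76×158 + 0.24×9 = 120.08 + 2.16 = 122.24 → 122
G: 0.76×166 + 0.24×159 = 126.16 + 38.16 = 164.32 → 164
B: 0.76×106 + 0.24×144 = 80.56 + 34.56 = 115.12 → 115
= RGB(122, 164, 115)


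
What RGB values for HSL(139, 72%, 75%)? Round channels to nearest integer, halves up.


H=139°, S=0.72, L=0.75
C = (1-|2L-1|)×S = (1-|0.50|)×0.72 = 0.36
H' = H/60 = 139/60 ≈ 2.3167; X = C×(1-|H' mod 2 - 1|) = 0.114
m = L - C/2 = 0.75 - 0.18 = 0.57
Sector ⌊H'⌋ = 2 → (R',G',B') = (0.0, 0.36, 0.114)
RGB = ((R'+m)×255, (G'+m)×255, (B'+m)×255) = (145.35, 237.15, 174.42)
Round half up → RGB(145, 237, 174)


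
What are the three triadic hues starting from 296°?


Triadic: equally spaced at 120° intervals
H1 = 296°
H2 = (296 + 120) mod 360 = 56°
H3 = (296 + 240) mod 360 = 176°
Triadic = 296°, 56°, 176°


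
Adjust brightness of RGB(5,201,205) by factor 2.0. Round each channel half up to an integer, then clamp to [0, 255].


Multiply each channel by 2.0, round half up, clamp to [0, 255]
R: 5×2.0 = 10
G: 201×2.0 = 402 → clamp → 255
B: 205×2.0 = 410 → clamp → 255
= RGB(10, 255, 255)


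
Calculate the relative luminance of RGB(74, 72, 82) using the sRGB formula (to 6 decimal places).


Linearize each channel (sRGB transfer function): c = v/255; c_lin = c/12.92 if c ≤ 0.04045, else ((c+0.055)/1.055)^2.4
  R: 74/255 ≈ 0.290196 > 0.04045 → ((0.290196+0.055)/1.055)^2.4 ≈ 0.068478
  G: 72/255 ≈ 0.282353 > 0.04045 → ((0.282353+0.055)/1.055)^2.4 ≈ 0.064803
  B: 82/255 ≈ 0.321569 > 0.04045 → ((0.321569+0.055)/1.055)^2.4 ≈ 0.084376
R_lin = 0.068478, G_lin = 0.064803, B_lin = 0.084376
L = 0.2126×R + 0.7152×G + 0.0722×B
L = 0.2126×0.068478 + 0.7152×0.064803 + 0.0722×0.084376
L ≈ 0.066998


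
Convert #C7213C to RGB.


C7 → 199 (R)
21 → 33 (G)
3C → 60 (B)
= RGB(199, 33, 60)


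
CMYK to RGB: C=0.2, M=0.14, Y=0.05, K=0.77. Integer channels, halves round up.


R = 255 × (1-C) × (1-K) = 255 × 0.80 × 0.23 = 46.92 → 47
G = 255 × (1-M) × (1-K) = 255 × 0.86 × 0.23 = 50.439 → 50
B = 255 × (1-Y) × (1-K) = 255 × 0.95 × 0.23 = 55.7175 → 56
= RGB(47, 50, 56)


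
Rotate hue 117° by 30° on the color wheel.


New hue = (H + rotation) mod 360
New hue = (117 + 30) mod 360
= 147 mod 360
= 147°


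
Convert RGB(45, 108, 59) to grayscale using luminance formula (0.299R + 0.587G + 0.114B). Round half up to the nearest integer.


Gray = 0.299×R + 0.587×G + 0.114×B
Gray = 0.299×45 + 0.587×108 + 0.114×59
Gray = 13.455 + 63.396 + 6.726
Gray = 83.577 → round half up → 84
Gray = 84


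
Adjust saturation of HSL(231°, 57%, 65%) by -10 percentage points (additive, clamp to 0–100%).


Original S = 57%
Adjustment = -10 percentage points
New S = 57 + (-10) = 47
Clamp to [0, 100] → 47
= HSL(231°, 47%, 65%)


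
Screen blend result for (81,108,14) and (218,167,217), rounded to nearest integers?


Screen: C = 255 - (255-A)×(255-B)/255, rounded to nearest integer
R: 255 - (255-81)×(255-218)/255 = 255 - 6438/255 ≈ 255 - 25.247 = 229.753 → 230
G: 255 - (255-108)×(255-167)/255 = 255 - 12936/255 ≈ 255 - 50.729 = 204.271 → 204
B: 255 - (255-14)×(255-217)/255 = 255 - 9158/255 ≈ 255 - 35.914 = 219.086 → 219
= RGB(230, 204, 219)


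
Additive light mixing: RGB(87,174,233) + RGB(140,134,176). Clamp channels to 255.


Additive: each channel = min(255, C₁+C₂)
R: 87+140 = 227 → 227
G: 174+134 = 308 → 255
B: 233+176 = 409 → 255
= RGB(227, 255, 255)


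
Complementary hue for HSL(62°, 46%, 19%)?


Complement = opposite side of color wheel = hue + 180°
H' = (62 + 180) mod 360 = 242°
S and L unchanged.
= HSL(242°, 46%, 19%)


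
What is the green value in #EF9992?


Color: #EF9992
R = EF = 239
G = 99 = 153
B = 92 = 146
Green = 153


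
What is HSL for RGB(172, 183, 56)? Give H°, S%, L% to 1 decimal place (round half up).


Normalize: R'=172/255≈0.6745, G'=183/255≈0.7176, B'=56/255≈0.2196
Max=183/255, Min=56/255, Δ=Max-Min=127/255
L = (Max+Min)/2 = (183+56)/510 = 239/510 = 0.46862… → L = 46.9%
L ≤ 0.5 → S = Δ/(Max+Min) = 127/(183+56) = 127/239 = 0.53138… → S = 53.1%
(the 1/255 factors cancel in S and H, so raw channel differences can be used)
Max is G' → H = 60 × ((B-R)/Δ + 2) = 60 × ((56-172)/127 + 2)
  -116/127 + 2 = -0.9133… + 2 = 1.0866…
  H = 60 × 1.0866… = 65.196…° → H = 65.2°
= HSL(65.2°, 53.1%, 46.9%)


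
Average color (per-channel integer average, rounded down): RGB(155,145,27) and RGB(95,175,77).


Midpoint: each channel = ⌊(C₁+C₂)/2⌋
R: ⌊(155+95)/2⌋ = 125
G: ⌊(145+175)/2⌋ = 160
B: ⌊(27+77)/2⌋ = 52
= RGB(125, 160, 52)


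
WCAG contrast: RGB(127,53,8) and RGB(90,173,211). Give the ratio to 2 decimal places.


Linearize each sRGB channel c=v/255: c/12.92 if c ≤ 0.04045 else ((c+0.055)/1.055)^2.4
L = 0.2126×R_lin + 0.7152×G_lin + 0.0722×B_lin
Color 1 (127,53,8):
  R=127: 127/255≈0.4980 > 0.04045 → ((0.4980+0.055)/1.055)^2.4 ≈ 0.21223
  G=53: 53/255≈0.2078 > 0.04045 → ((0.2078+0.055)/1.055)^2.4 ≈ 0.03560
  B=8: 8/255≈0.0314 ≤ 0.04045 → 0.0314/12.92 ≈ 0.00243
  L1 = 0.2126×0.21223 + 0.7152×0.03560 + 0.0722×0.00243 ≈ 0.07076
Color 2 (90,173,211):
  R=90: 90/255≈0.3529 > 0.04045 → ((0.3529+0.055)/1.055)^2.4 ≈ 0.10224
  G=173: 173/255≈0.6784 > 0.04045 → ((0.6784+0.055)/1.055)^2.4 ≈ 0.41789
  B=211: 211/255≈0.8275 > 0.04045 → ((0.8275+0.055)/1.055)^2.4 ≈ 0.65141
  L2 = 0.2126×0.10224 + 0.7152×0.41789 + 0.0722×0.65141 ≈ 0.36764
Lighter = 0.36764, Darker = 0.07076
Ratio = (L_lighter + 0.05) / (L_darker + 0.05)
Ratio = (0.36764 + 0.05) / (0.07076 + 0.05) = 0.41764 / 0.12076 ≈ 3.4585
Ratio ≈ 3.46:1


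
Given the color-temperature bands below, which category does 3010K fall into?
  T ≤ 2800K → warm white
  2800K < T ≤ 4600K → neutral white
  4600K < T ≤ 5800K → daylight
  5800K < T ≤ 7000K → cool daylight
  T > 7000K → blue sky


Temperature: 3010K
2800K < 3010K ≤ 4600K → neutral white
Classification: neutral white


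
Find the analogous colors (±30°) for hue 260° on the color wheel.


Base hue: 260°
Left analog: (260 - 30) mod 360 = 230°
Right analog: (260 + 30) mod 360 = 290°
Analogous hues = 230° and 290°


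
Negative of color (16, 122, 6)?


Invert: (255-R, 255-G, 255-B)
R: 255-16 = 239
G: 255-122 = 133
B: 255-6 = 249
= RGB(239, 133, 249)


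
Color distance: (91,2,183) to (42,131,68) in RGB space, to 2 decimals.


d = √[(R₁-R₂)² + (G₁-G₂)² + (B₁-B₂)²]
d = √[(91-42)² + (2-131)² + (183-68)²]
d = √[2401 + 16641 + 13225]
d = √32267
d ≈ 179.63


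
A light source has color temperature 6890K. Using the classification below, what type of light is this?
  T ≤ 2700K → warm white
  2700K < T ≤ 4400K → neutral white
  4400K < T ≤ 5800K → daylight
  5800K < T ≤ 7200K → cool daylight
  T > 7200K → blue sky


Temperature: 6890K
5800K < 6890K ≤ 7200K → cool daylight
Classification: cool daylight


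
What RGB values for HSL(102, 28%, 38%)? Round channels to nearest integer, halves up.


H=102°, S=0.28, L=0.38
C = (1-|2L-1|)×S = (1-|-0.24|)×0.28 = 0.2128
H' = H/60 = 102/60 ≈ 1.7000; X = C×(1-|H' mod 2 - 1|) = 0.06384
m = L - C/2 = 0.38 - 0.1064 = 0.2736
Sector ⌊H'⌋ = 1 → (R',G',B') = (0.06384, 0.2128, 0.0)
RGB = ((R'+m)×255, (G'+m)×255, (B'+m)×255) = (86.0472, 124.032, 69.768)
Round half up → RGB(86, 124, 70)


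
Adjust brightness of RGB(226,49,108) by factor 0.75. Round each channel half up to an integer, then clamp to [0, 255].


Multiply each channel by 0.75, round half up, clamp to [0, 255]
R: 226×0.75 = 169.5 → round → 170
G: 49×0.75 = 36.75 → round → 37
B: 108×0.75 = 81
= RGB(170, 37, 81)


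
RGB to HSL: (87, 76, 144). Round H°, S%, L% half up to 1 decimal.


Normalize: R'=87/255≈0.3412, G'=76/255≈0.2980, B'=144/255≈0.5647
Max=144/255, Min=76/255, Δ=Max-Min=68/255
L = (Max+Min)/2 = (144+76)/510 = 220/510 = 0.43137… → L = 43.1%
L ≤ 0.5 → S = Δ/(Max+Min) = 68/(144+76) = 68/220 = 0.30909… → S = 30.9%
(the 1/255 factors cancel in S and H, so raw channel differences can be used)
Max is B' → H = 60 × ((R-G)/Δ + 4) = 60 × ((87-76)/68 + 4)
  11/68 + 4 = 0.1617… + 4 = 4.1617…
  H = 60 × 4.1617… = 249.705…° → H = 249.7°
= HSL(249.7°, 30.9%, 43.1%)


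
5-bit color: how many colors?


Colors = 2^bits = 2^5
= 32 colors


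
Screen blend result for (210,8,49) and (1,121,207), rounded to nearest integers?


Screen: C = 255 - (255-A)×(255-B)/255, rounded to nearest integer
R: 255 - (255-210)×(255-1)/255 = 255 - 11430/255 ≈ 255 - 44.824 = 210.176 → 210
G: 255 - (255-8)×(255-121)/255 = 255 - 33098/255 ≈ 255 - 129.796 = 125.204 → 125
B: 255 - (255-49)×(255-207)/255 = 255 - 9888/255 ≈ 255 - 38.776 = 216.224 → 216
= RGB(210, 125, 216)


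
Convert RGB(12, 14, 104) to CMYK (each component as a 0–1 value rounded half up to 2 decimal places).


R'=12/255≈0.0471, G'=14/255≈0.0549, B'=104/255≈0.4078
K = 1 - max(R',G',B') = 1 - 104/255 = 151/255 = 0.59215… → 0.59
(1-R'-K)/(1-K) simplifies to (max-R)/max with max = 104:
C = (104-12)/104 = 92/104 = 0.88461… → 0.88
M = (104-14)/104 = 90/104 = 0.86538… → 0.87
Y = (104-104)/104 = 0/104 = 0 → 0.00
= CMYK(0.88, 0.87, 0.00, 0.59)


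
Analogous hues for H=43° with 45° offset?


Base hue: 43°
Left analog: (43 - 45) mod 360 = 358°
Right analog: (43 + 45) mod 360 = 88°
Analogous hues = 358° and 88°


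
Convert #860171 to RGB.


86 → 134 (R)
01 → 1 (G)
71 → 113 (B)
= RGB(134, 1, 113)


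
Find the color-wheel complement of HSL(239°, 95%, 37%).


Complement = opposite side of color wheel = hue + 180°
H' = (239 + 180) mod 360 = 59°
S and L unchanged.
= HSL(59°, 95%, 37%)


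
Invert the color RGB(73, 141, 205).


Invert: (255-R, 255-G, 255-B)
R: 255-73 = 182
G: 255-141 = 114
B: 255-205 = 50
= RGB(182, 114, 50)


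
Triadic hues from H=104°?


Triadic: equally spaced at 120° intervals
H1 = 104°
H2 = (104 + 120) mod 360 = 224°
H3 = (104 + 240) mod 360 = 344°
Triadic = 104°, 224°, 344°


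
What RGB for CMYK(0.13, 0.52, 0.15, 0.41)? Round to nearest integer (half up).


R = 255 × (1-C) × (1-K) = 255 × 0.87 × 0.59 = 130.8915 → 131
G = 255 × (1-M) × (1-K) = 255 × 0.48 × 0.59 = 72.216 → 72
B = 255 × (1-Y) × (1-K) = 255 × 0.85 × 0.59 = 127.8825 → 128
= RGB(131, 72, 128)


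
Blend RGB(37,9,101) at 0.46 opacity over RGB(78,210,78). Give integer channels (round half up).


C = α×F + (1-α)×B, with 1-α = 0.54
R: 0.46×37 + 0.54×78 = 17.02 + 42.12 = 59.14 → 59
G: 0.46×9 + 0.54×210 = 4.14 + 113.40 = 117.54 → 118
B: 0.46×101 + 0.54×78 = 46.46 + 42.12 = 88.58 → 89
= RGB(59, 118, 89)


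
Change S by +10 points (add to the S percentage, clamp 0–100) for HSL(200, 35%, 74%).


Original S = 35%
Adjustment = +10 percentage points
New S = 35 + (10) = 45
Clamp to [0, 100] → 45
= HSL(200°, 45%, 74%)


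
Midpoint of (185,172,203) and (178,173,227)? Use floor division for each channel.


Midpoint: each channel = ⌊(C₁+C₂)/2⌋
R: ⌊(185+178)/2⌋ = 181
G: ⌊(172+173)/2⌋ = 172
B: ⌊(203+227)/2⌋ = 215
= RGB(181, 172, 215)


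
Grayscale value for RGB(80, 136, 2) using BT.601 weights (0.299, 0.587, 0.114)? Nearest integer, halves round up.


Gray = 0.299×R + 0.587×G + 0.114×B
Gray = 0.299×80 + 0.587×136 + 0.114×2
Gray = 23.920 + 79.832 + 0.228
Gray = 103.980 → round half up → 104
Gray = 104


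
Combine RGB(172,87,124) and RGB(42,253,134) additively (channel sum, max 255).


Additive: each channel = min(255, C₁+C₂)
R: 172+42 = 214 → 214
G: 87+253 = 340 → 255
B: 124+134 = 258 → 255
= RGB(214, 255, 255)


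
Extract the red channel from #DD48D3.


Color: #DD48D3
R = DD = 221
G = 48 = 72
B = D3 = 211
Red = 221


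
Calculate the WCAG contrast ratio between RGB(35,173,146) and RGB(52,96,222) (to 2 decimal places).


Linearize each sRGB channel c=v/255: c/12.92 if c ≤ 0.04045 else ((c+0.055)/1.055)^2.4
L = 0.2126×R_lin + 0.7152×G_lin + 0.0722×B_lin
Color 1 (35,173,146):
  R=35: 35/255≈0.1373 > 0.04045 → ((0.1373+0.055)/1.055)^2.4 ≈ 0.01681
  G=173: 173/255≈0.6784 > 0.04045 → ((0.6784+0.055)/1.055)^2.4 ≈ 0.41789
  B=146: 146/255≈0.5725 > 0.04045 → ((0.5725+0.055)/1.055)^2.4 ≈ 0.28744
  L1 = 0.2126×0.01681 + 0.7152×0.41789 + 0.0722×0.28744 ≈ 0.32320
Color 2 (52,96,222):
  R=52: 52/255≈0.2039 > 0.04045 → ((0.2039+0.055)/1.055)^2.4 ≈ 0.03434
  G=96: 96/255≈0.3765 > 0.04045 → ((0.3765+0.055)/1.055)^2.4 ≈ 0.11697
  B=222: 222/255≈0.8706 > 0.04045 → ((0.8706+0.055)/1.055)^2.4 ≈ 0.73046
  L2 = 0.2126×0.03434 + 0.7152×0.11697 + 0.0722×0.73046 ≈ 0.14370
Lighter = 0.32320, Darker = 0.14370
Ratio = (L_lighter + 0.05) / (L_darker + 0.05)
Ratio = (0.32320 + 0.05) / (0.14370 + 0.05) = 0.37320 / 0.19370 ≈ 1.9267
Ratio ≈ 1.93:1


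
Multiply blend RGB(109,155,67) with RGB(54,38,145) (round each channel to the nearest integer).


Multiply: C = A×B/255, rounded to nearest integer
R: 109×54/255 = 5886/255 ≈ 23.082 → 23
G: 155×38/255 = 5890/255 ≈ 23.098 → 23
B: 67×145/255 = 9715/255 ≈ 38.098 → 38
= RGB(23, 23, 38)


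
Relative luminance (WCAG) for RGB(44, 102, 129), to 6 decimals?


Linearize each channel (sRGB transfer function): c = v/255; c_lin = c/12.92 if c ≤ 0.04045, else ((c+0.055)/1.055)^2.4
  R: 44/255 ≈ 0.172549 > 0.04045 → ((0.172549+0.055)/1.055)^2.4 ≈ 0.025187
  G: 102/255 ≈ 0.400000 > 0.04045 → ((0.400000+0.055)/1.055)^2.4 ≈ 0.132868
  B: 129/255 ≈ 0.505882 > 0.04045 → ((0.505882+0.055)/1.055)^2.4 ≈ 0.219526
R_lin = 0.025187, G_lin = 0.132868, B_lin = 0.219526
L = 0.2126×R + 0.7152×G + 0.0722×B
L = 0.2126×0.025187 + 0.7152×0.132868 + 0.0722×0.219526
L ≈ 0.116232


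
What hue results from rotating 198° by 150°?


New hue = (H + rotation) mod 360
New hue = (198 + 150) mod 360
= 348 mod 360
= 348°


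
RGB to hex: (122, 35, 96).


R = 122 → 7A (hex)
G = 35 → 23 (hex)
B = 96 → 60 (hex)
Hex = #7A2360


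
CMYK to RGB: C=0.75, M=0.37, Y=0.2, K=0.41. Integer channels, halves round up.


R = 255 × (1-C) × (1-K) = 255 × 0.25 × 0.59 = 37.6125 → 38
G = 255 × (1-M) × (1-K) = 255 × 0.63 × 0.59 = 94.7835 → 95
B = 255 × (1-Y) × (1-K) = 255 × 0.80 × 0.59 = 120.36 → 120
= RGB(38, 95, 120)


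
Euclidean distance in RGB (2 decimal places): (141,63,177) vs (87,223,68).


d = √[(R₁-R₂)² + (G₁-G₂)² + (B₁-B₂)²]
d = √[(141-87)² + (63-223)² + (177-68)²]
d = √[2916 + 25600 + 11881]
d = √40397
d ≈ 200.99


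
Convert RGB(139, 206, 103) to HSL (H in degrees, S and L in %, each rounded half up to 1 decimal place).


Normalize: R'=139/255≈0.5451, G'=206/255≈0.8078, B'=103/255≈0.4039
Max=206/255, Min=103/255, Δ=Max-Min=103/255
L = (Max+Min)/2 = (206+103)/510 = 309/510 = 0.60588… → L = 60.6%
L > 0.5 → S = Δ/(2-Max-Min) = 103/(510-206-103) = 103/201 = 0.51243… → S = 51.2%
(the 1/255 factors cancel in S and H, so raw channel differences can be used)
Max is G' → H = 60 × ((B-R)/Δ + 2) = 60 × ((103-139)/103 + 2)
  -36/103 + 2 = -0.3495… + 2 = 1.6504…
  H = 60 × 1.6504… = 99.029…° → H = 99.0°
= HSL(99.0°, 51.2%, 60.6%)


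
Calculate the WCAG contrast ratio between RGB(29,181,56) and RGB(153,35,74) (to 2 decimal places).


Linearize each sRGB channel c=v/255: c/12.92 if c ≤ 0.04045 else ((c+0.055)/1.055)^2.4
L = 0.2126×R_lin + 0.7152×G_lin + 0.0722×B_lin
Color 1 (29,181,56):
  R=29: 29/255≈0.1137 > 0.04045 → ((0.1137+0.055)/1.055)^2.4 ≈ 0.01229
  G=181: 181/255≈0.7098 > 0.04045 → ((0.7098+0.055)/1.055)^2.4 ≈ 0.46208
  B=56: 56/255≈0.2196 > 0.04045 → ((0.2196+0.055)/1.055)^2.4 ≈ 0.03955
  L1 = 0.2126×0.01229 + 0.7152×0.46208 + 0.0722×0.03955 ≈ 0.33594
Color 2 (153,35,74):
  R=153: 153/255≈0.6000 > 0.04045 → ((0.6000+0.055)/1.055)^2.4 ≈ 0.31855
  G=35: 35/255≈0.1373 > 0.04045 → ((0.1373+0.055)/1.055)^2.4 ≈ 0.01681
  B=74: 74/255≈0.2902 > 0.04045 → ((0.2902+0.055)/1.055)^2.4 ≈ 0.06848
  L2 = 0.2126×0.31855 + 0.7152×0.01681 + 0.0722×0.06848 ≈ 0.08469
Lighter = 0.33594, Darker = 0.08469
Ratio = (L_lighter + 0.05) / (L_darker + 0.05)
Ratio = (0.33594 + 0.05) / (0.08469 + 0.05) = 0.38594 / 0.13469 ≈ 2.8655
Ratio ≈ 2.87:1


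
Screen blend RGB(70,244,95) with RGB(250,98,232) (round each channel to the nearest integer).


Screen: C = 255 - (255-A)×(255-B)/255, rounded to nearest integer
R: 255 - (255-70)×(255-250)/255 = 255 - 925/255 ≈ 255 - 3.627 = 251.373 → 251
G: 255 - (255-244)×(255-98)/255 = 255 - 1727/255 ≈ 255 - 6.773 = 248.227 → 248
B: 255 - (255-95)×(255-232)/255 = 255 - 3680/255 ≈ 255 - 14.431 = 240.569 → 241
= RGB(251, 248, 241)


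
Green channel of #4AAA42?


Color: #4AAA42
R = 4A = 74
G = AA = 170
B = 42 = 66
Green = 170


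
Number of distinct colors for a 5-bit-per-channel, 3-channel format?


Total bits = 5 bits/channel × 3 channels = 15 bits
Distinct colors = 2^15
= 32,768 colors


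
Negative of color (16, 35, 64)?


Invert: (255-R, 255-G, 255-B)
R: 255-16 = 239
G: 255-35 = 220
B: 255-64 = 191
= RGB(239, 220, 191)


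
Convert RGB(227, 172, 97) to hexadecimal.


R = 227 → E3 (hex)
G = 172 → AC (hex)
B = 97 → 61 (hex)
Hex = #E3AC61


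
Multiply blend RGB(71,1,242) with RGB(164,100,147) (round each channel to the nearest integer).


Multiply: C = A×B/255, rounded to nearest integer
R: 71×164/255 = 11644/255 ≈ 45.663 → 46
G: 1×100/255 = 100/255 ≈ 0.392 → 0
B: 242×147/255 = 35574/255 ≈ 139.506 → 140
= RGB(46, 0, 140)


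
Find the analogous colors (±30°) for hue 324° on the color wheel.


Base hue: 324°
Left analog: (324 - 30) mod 360 = 294°
Right analog: (324 + 30) mod 360 = 354°
Analogous hues = 294° and 354°
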